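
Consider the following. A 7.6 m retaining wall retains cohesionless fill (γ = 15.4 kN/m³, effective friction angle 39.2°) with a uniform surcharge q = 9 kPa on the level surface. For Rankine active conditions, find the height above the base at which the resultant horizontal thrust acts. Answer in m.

2.70 m

K_a = 0.2255.
Triangular part P₁ = ½K_aγH² = 100.3 at H/3 = 2.533 m; rectangular part P₂ = K_a q H = 15.42 at H/2 = 3.800 m.
ȳ = (P₁·2.533 + P₂·3.800)/(P₁+P₂) = 2.702 m.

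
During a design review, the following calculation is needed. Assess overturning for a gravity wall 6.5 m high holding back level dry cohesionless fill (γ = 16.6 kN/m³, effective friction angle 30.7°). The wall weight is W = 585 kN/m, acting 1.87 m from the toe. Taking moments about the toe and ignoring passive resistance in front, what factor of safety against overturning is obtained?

4.44

K_a = tan²(45° − 30.7°/2) = 0.3240.
P_a = ½K_aγH² = 0.5×0.3240×16.6×6.5² = 113.6 kN/m, acting at H/3 = 2.167 m above the base.
Overturning moment M_o = P_a × H/3 = 113.6 × 2.167 = 246.2.
Resisting moment M_r = W × 1.87 = 585 × 1.87 = 1094.
FS_overturning = M_r/M_o = 1094/246.2 = 4.443.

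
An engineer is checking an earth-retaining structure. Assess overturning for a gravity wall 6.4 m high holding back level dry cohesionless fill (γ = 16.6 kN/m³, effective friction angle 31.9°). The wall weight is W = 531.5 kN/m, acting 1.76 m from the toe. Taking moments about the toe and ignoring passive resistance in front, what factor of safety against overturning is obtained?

4.18

K_a = tan²(45° − 31.9°/2) = 0.3085.
P_a = ½K_aγH² = 0.5×0.3085×16.6×6.4² = 104.9 kN/m, acting at H/3 = 2.133 m above the base.
Overturning moment M_o = P_a × H/3 = 104.9 × 2.133 = 223.8.
Resisting moment M_r = W × 1.76 = 531.5 × 1.76 = 935.4.
FS_overturning = M_r/M_o = 935.4/223.8 = 4.181.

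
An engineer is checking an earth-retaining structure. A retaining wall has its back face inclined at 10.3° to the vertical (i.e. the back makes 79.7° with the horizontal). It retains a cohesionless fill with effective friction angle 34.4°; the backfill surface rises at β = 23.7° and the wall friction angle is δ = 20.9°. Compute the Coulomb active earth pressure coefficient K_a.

K_a = sin²(α+φ) / [sin²α · sin(α−δ) · (1 + √{sin(φ+δ)sin(φ−β) / (sin(α−δ)sin(α+β))})²].
With α = 79.7°, φ = 34.4°, δ = 20.9°, β = 23.7°: K_a = 0.4933.

0.493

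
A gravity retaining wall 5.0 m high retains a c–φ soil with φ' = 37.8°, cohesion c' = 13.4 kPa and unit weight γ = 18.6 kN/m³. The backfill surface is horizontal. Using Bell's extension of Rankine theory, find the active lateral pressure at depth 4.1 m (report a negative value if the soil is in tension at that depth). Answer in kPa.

K_a = (1 − sin φ)/(1 + sin φ) = 0.2400.
σ_a = K_a γ z − 2c√K_a = 0.2400×18.6×4.1 − 2×13.4×0.4899 = 5.173 kPa.

5.17 kPa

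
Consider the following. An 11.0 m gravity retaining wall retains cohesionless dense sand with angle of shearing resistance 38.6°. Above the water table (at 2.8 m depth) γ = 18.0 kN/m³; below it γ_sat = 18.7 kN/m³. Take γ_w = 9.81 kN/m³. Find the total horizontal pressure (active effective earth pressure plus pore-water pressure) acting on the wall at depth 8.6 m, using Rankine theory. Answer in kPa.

K_a = (1 − sin φ)/(1 + sin φ) = 0.2316.
γ' = 18.7 − 9.81 = 8.890 kN/m³.
Effective vertical stress at 8.6 m: σ'_v = 18.0×2.8 + 8.890×5.80 = 102.0 kPa.
σ'_h = K_a σ'_v = 0.2316 × 102.0 = 23.62 kPa; u = γ_w × 5.80 = 56.90 kPa.
Total σ_h = 23.62 + 56.90 = 80.51 kPa.

80.5 kPa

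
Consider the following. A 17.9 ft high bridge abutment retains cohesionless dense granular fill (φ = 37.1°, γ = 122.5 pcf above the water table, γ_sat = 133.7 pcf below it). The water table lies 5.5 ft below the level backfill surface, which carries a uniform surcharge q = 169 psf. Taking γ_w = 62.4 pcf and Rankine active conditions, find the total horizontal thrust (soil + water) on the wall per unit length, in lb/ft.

K_a = tan²(45° − φ/2) = 0.2475.
γ' = 133.7 − 62.4 = 71.30 pcf. h₂ = H − d_w = 12.4 ft.
σ'_h: at surface K_a·q = 41.83; at WT K_a(q+γd_w) = 208.6; at base K_a(q+γd_w+γ'h₂) = 427.4 psf.
P₁ = ½(41.83+208.6)×5.5 = 688.6; P₂ = ½(208.6+427.4)×12.4 = 3943; P_w = ½γ_w h₂² = 4797.
Total = 688.6+3943+4797 = 9429 lb/ft.

9430 lb/ft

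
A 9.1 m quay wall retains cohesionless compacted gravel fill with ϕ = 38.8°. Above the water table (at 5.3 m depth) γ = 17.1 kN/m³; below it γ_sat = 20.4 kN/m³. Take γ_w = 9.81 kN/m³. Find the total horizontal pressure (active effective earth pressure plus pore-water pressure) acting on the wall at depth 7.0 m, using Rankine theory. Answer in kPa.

41.6 kPa

K_a = (1 − sin φ)/(1 + sin φ) = 0.2296.
γ' = 20.4 − 9.81 = 10.59 kN/m³.
Effective vertical stress at 7.0 m: σ'_v = 17.1×5.3 + 10.59×1.70 = 108.6 kPa.
σ'_h = K_a σ'_v = 0.2296 × 108.6 = 24.94 kPa; u = γ_w × 1.70 = 16.68 kPa.
Total σ_h = 24.94 + 16.68 = 41.61 kPa.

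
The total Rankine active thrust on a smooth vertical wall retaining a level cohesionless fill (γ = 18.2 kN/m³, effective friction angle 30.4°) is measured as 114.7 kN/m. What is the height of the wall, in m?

6.20 m

K_a = 0.3280. P_a = ½ K_a γ H² ⇒ H = √(2P_a/(K_a γ)).
H = √(2×114.7/(0.3280×18.2)) = 6.199 m.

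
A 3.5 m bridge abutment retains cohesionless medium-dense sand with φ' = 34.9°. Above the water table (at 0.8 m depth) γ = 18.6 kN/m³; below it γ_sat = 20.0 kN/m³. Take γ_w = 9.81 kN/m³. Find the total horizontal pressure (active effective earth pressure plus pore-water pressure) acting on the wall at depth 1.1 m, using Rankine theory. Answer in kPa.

K_a = (1 − sin φ)/(1 + sin φ) = 0.2721.
γ' = 20.0 − 9.81 = 10.19 kN/m³.
Effective vertical stress at 1.1 m: σ'_v = 18.6×0.8 + 10.19×0.300 = 17.94 kPa.
σ'_h = K_a σ'_v = 0.2721 × 17.94 = 4.881 kPa; u = γ_w × 0.300 = 2.943 kPa.
Total σ_h = 4.881 + 2.943 = 7.824 kPa.

7.82 kPa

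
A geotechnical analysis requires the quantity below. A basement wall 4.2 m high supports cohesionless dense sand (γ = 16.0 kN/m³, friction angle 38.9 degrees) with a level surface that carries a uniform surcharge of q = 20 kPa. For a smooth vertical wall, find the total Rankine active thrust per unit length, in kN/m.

51.4 kN/m

K_a = tan²(45° − φ/2) = 0.2285.
Soil triangle: ½ K_a γ H² = 0.5×0.2285×16.0×4.2² = 32.25 kN/m.
Surcharge rectangle: K_a q H = 0.2285×20×4.2 = 19.20 kN/m.
Total = 32.25 + 19.20 = 51.45 kN/m.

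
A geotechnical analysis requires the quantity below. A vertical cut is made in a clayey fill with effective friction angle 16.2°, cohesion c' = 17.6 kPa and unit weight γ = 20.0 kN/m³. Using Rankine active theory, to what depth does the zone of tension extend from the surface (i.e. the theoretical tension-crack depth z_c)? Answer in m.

K_a = tan²(45° − 16.2°/2) = 0.5637; √K_a = 0.7508.
The active pressure is zero where K_a γ z = 2c√K_a, so z_c = 2c/(γ√K_a) = 2×17.6/(20.0×0.7508) = 2.344 m.

2.34 m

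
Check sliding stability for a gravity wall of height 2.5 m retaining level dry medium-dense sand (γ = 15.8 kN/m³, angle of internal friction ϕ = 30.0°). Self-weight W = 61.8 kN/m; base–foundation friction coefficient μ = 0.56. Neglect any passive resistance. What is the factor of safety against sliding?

K_a = tan²(45° − 30.0°/2) = 0.3333.
P_a = ½K_aγH² = 0.5×0.3333×15.8×2.5² = 16.46 kN/m, acting at H/3 = 0.8333 m above the base.
FS_sliding = μW / P_a = 0.56×61.8 / 16.46 = 2.103.

2.10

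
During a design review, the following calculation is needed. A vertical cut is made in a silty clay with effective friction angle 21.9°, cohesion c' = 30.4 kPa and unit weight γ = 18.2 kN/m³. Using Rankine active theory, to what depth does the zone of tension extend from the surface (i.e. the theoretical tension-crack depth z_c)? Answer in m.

K_a = tan²(45° − 21.9°/2) = 0.4567; √K_a = 0.6758.
The active pressure is zero where K_a γ z = 2c√K_a, so z_c = 2c/(γ√K_a) = 2×30.4/(18.2×0.6758) = 4.943 m.

4.94 m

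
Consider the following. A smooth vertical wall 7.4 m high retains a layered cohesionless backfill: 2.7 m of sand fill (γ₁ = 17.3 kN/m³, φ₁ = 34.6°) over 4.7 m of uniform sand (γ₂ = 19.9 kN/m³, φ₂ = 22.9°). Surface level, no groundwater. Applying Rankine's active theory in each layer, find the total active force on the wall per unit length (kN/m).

211 kN/m

K_a1 = tan²(45°−34.6°/2) = 0.2756; K_a2 = tan²(45°−22.9°/2) = 0.4398.
Layer 1: σ at base = K_a1 γ₁ h₁ = 12.88 kPa; P₁ = ½×12.88×2.7 = 17.38.
Layer 2: σ_v at top = γ₁h₁ = 46.71; σ_h top = K_a2×46.71 = 20.54; σ_h base = K_a2×(46.71+19.9×4.7) = 61.67.
P₂ = ½(20.54+61.67)×4.7 = 193.2. Total P_a = 17.38+193.2 = 210.6 kN/m.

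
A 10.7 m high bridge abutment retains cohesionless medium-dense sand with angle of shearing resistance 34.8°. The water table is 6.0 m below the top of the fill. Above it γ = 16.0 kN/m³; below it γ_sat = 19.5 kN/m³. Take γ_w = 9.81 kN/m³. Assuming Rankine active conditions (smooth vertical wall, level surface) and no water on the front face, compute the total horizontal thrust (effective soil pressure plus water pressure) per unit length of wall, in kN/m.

K_a = tan²(45° − φ/2) = 0.2733.
γ' = 19.5 − 9.81 = 9.690 kN/m³. Depth below WT = 4.7 m.
σ'_h at WT = K_a γ d_w = 26.24 kPa; at base = 26.24 + K_a γ' × 4.7 = 38.68 kPa.
P₁ (0–6.0 m) = ½×26.24×6.0 = 78.71. P₂ (6.0–10.7 m) = ½(26.24+38.68)×4.7 = 152.6.
P_w = ½ γ_w h₂² = 0.5×9.81×4.7² = 108.4. Total = 78.71+152.6+108.4 = 339.6 kN/m.

340 kN/m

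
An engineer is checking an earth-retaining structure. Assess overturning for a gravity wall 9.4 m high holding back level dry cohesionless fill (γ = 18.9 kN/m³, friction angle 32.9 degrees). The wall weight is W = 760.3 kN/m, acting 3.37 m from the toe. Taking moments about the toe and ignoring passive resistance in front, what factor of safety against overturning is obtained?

3.31

K_a = tan²(45° − 32.9°/2) = 0.2960.
P_a = ½K_aγH² = 0.5×0.2960×18.9×9.4² = 247.2 kN/m, acting at H/3 = 3.133 m above the base.
Overturning moment M_o = P_a × H/3 = 247.2 × 3.133 = 774.5.
Resisting moment M_r = W × 3.37 = 760.3 × 3.37 = 2562.
FS_overturning = M_r/M_o = 2562/774.5 = 3.308.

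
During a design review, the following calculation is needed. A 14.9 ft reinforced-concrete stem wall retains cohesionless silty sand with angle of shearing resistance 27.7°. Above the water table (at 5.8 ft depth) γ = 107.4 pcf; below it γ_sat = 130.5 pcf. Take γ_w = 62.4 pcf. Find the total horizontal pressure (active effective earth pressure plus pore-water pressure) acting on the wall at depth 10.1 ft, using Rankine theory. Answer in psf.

K_a = (1 − sin φ)/(1 + sin φ) = 0.3653.
γ' = 130.5 − 62.4 = 68.10 pcf.
Effective vertical stress at 10.1 ft: σ'_v = 107.4×5.8 + 68.10×4.30 = 915.8 psf.
σ'_h = K_a σ'_v = 0.3653 × 915.8 = 334.6 psf; u = γ_w × 4.30 = 268.3 psf.
Total σ_h = 334.6 + 268.3 = 602.9 psf.

603 psf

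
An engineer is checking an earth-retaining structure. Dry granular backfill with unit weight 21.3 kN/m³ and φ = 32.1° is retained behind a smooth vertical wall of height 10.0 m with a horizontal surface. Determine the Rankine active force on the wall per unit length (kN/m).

K_a = tan²(45° − φ/2) = 0.3060.
P_a = ½ K_a γ H² = 0.5 × 0.3060 × 21.3 × 10.0² = 325.9 kN/m.

326 kN/m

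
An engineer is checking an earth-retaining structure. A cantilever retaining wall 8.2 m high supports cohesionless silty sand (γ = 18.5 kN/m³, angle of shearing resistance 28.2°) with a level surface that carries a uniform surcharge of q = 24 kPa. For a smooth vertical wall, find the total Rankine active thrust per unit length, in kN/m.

293 kN/m

K_a = tan²(45° − φ/2) = 0.3582.
Soil triangle: ½ K_a γ H² = 0.5×0.3582×18.5×8.2² = 222.8 kN/m.
Surcharge rectangle: K_a q H = 0.3582×24×8.2 = 70.49 kN/m.
Total = 222.8 + 70.49 = 293.3 kN/m.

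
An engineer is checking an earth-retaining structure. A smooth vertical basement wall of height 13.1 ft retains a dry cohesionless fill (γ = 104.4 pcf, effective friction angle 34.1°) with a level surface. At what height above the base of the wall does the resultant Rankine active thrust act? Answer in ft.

4.37 ft

K_a = 0.2815.
The pressure distribution is triangular, so the resultant acts at H/3 above the base = 13.1/3 = 4.367 ft.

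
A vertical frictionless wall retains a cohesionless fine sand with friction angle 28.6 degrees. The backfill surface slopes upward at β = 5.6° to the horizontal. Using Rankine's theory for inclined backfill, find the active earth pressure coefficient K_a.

0.358

K_a = cos β · (cos β − √(cos²β − cos²φ)) / (cos β + √(cos²β − cos²φ)).
cos β = 0.9952, cos φ = 0.8780, √(cos²β − cos²φ) = 0.4686.
K_a = 0.9952 × (0.9952 − 0.4686)/(0.9952 + 0.4686) = 0.3580.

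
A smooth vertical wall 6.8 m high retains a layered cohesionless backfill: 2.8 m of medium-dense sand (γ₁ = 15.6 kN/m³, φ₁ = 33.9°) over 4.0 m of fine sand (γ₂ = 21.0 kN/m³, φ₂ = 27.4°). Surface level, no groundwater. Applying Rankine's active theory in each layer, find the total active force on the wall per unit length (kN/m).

K_a1 = tan²(45°−33.9°/2) = 0.2839; K_a2 = tan²(45°−27.4°/2) = 0.3697.
Layer 1: σ at base = K_a1 γ₁ h₁ = 12.40 kPa; P₁ = ½×12.40×2.8 = 17.36.
Layer 2: σ_v at top = γ₁h₁ = 43.68; σ_h top = K_a2×43.68 = 16.15; σ_h base = K_a2×(43.68+21.0×4.0) = 47.20.
P₂ = ½(16.15+47.20)×4.0 = 126.7. Total P_a = 17.36+126.7 = 144.1 kN/m.

144 kN/m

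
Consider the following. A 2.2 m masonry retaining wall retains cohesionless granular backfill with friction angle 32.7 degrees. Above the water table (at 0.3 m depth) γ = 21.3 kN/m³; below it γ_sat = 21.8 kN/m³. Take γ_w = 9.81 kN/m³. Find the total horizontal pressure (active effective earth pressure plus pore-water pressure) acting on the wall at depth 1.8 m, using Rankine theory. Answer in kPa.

K_a = (1 − sin φ)/(1 + sin φ) = 0.2985.
γ' = 21.8 − 9.81 = 11.99 kN/m³.
Effective vertical stress at 1.8 m: σ'_v = 21.3×0.3 + 11.99×1.50 = 24.38 kPa.
σ'_h = K_a σ'_v = 0.2985 × 24.38 = 7.276 kPa; u = γ_w × 1.50 = 14.71 kPa.
Total σ_h = 7.276 + 14.71 = 21.99 kPa.

22.0 kPa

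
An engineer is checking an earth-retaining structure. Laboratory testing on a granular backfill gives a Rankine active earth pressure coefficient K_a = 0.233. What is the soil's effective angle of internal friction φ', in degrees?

K_a = tan²(45° − φ/2) ⇒ 45° − φ/2 = arctan(√0.233) = 25.77°.
φ = 2(45° − 25.77°) = 38.47°.

38.5°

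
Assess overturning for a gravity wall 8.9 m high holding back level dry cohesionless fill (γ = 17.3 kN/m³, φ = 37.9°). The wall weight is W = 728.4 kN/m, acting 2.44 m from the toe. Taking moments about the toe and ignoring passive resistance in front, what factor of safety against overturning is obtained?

K_a = tan²(45° − 37.9°/2) = 0.2389.
P_a = ½K_aγH² = 0.5×0.2389×17.3×8.9² = 163.7 kN/m, acting at H/3 = 2.967 m above the base.
Overturning moment M_o = P_a × H/3 = 163.7 × 2.967 = 485.7.
Resisting moment M_r = W × 2.44 = 728.4 × 2.44 = 1777.
FS_overturning = M_r/M_o = 1777/485.7 = 3.659.

3.66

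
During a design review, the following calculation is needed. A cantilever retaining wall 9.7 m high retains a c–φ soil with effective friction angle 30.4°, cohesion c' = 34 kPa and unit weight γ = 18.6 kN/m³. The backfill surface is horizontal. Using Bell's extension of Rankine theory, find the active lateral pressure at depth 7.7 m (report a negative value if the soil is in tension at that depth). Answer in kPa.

8.03 kPa

K_a = (1 − sin φ)/(1 + sin φ) = 0.3280.
σ_a = K_a γ z − 2c√K_a = 0.3280×18.6×7.7 − 2×34×0.5727 = 8.031 kPa.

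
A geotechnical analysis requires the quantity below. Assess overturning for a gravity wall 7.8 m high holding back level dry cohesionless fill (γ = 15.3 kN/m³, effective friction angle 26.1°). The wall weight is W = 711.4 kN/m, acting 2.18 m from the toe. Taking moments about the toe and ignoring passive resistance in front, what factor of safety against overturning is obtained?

K_a = tan²(45° − 26.1°/2) = 0.3889.
P_a = ½K_aγH² = 0.5×0.3889×15.3×7.8² = 181.0 kN/m, acting at H/3 = 2.600 m above the base.
Overturning moment M_o = P_a × H/3 = 181.0 × 2.600 = 470.7.
Resisting moment M_r = W × 2.18 = 711.4 × 2.18 = 1551.
FS_overturning = M_r/M_o = 1551/470.7 = 3.295.

3.29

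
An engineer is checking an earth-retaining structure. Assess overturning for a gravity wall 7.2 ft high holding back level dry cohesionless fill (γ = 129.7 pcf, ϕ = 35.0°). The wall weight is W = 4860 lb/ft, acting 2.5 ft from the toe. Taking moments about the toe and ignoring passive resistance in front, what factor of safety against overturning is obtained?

K_a = tan²(45° − 35.0°/2) = 0.2710.
P_a = ½K_aγH² = 0.5×0.2710×129.7×7.2² = 911.0 lb/ft, acting at H/3 = 2.400 ft above the base.
Overturning moment M_o = P_a × H/3 = 911.0 × 2.400 = 2186.
Resisting moment M_r = W × 2.5 = 4860 × 2.5 = 12150.
FS_overturning = M_r/M_o = 12150/2186 = 5.557.

5.56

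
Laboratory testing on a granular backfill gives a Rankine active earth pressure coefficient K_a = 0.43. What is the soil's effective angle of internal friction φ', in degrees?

K_a = tan²(45° − φ/2) ⇒ 45° − φ/2 = arctan(√0.43) = 33.25°.
φ = 2(45° − 33.25°) = 23.49°.

23.5°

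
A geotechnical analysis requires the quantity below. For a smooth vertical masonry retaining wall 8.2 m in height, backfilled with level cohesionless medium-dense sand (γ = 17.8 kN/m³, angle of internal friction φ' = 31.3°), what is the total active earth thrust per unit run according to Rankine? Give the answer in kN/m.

K_a = tan²(45° − φ/2) = 0.3162.
P_a = ½ K_a γ H² = 0.5 × 0.3162 × 17.8 × 8.2² = 189.2 kN/m.

189 kN/m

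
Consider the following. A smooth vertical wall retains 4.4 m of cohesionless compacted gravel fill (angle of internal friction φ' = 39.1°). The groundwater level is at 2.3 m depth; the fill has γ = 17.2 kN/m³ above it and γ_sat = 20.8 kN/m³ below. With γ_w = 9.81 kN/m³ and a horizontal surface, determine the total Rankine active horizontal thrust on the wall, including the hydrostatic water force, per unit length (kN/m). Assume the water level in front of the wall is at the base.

K_a = tan²(45° − φ/2) = 0.2265.
γ' = 20.8 − 9.81 = 10.99 kN/m³. Depth below WT = 2.1 m.
σ'_h at WT = K_a γ d_w = 8.960 kPa; at base = 8.960 + K_a γ' × 2.1 = 14.19 kPa.
P₁ (0–2.3 m) = ½×8.960×2.3 = 10.30. P₂ (2.3–4.4 m) = ½(8.960+14.19)×2.1 = 24.30.
P_w = ½ γ_w h₂² = 0.5×9.81×2.1² = 21.63. Total = 10.30+24.30+21.63 = 56.24 kN/m.

56.2 kN/m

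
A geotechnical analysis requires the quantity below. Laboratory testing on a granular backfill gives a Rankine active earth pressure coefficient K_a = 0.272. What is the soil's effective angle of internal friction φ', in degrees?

K_a = tan²(45° − φ/2) ⇒ 45° − φ/2 = arctan(√0.272) = 27.54°.
φ = 2(45° − 27.54°) = 34.91°.

34.9°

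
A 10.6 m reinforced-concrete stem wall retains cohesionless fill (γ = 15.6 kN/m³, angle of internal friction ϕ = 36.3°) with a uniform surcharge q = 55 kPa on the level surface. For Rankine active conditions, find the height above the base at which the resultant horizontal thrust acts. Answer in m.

4.24 m

K_a = 0.2563.
Triangular part P₁ = ½K_aγH² = 224.6 at H/3 = 3.533 m; rectangular part P₂ = K_a q H = 149.4 at H/2 = 5.300 m.
ȳ = (P₁·3.533 + P₂·5.300)/(P₁+P₂) = 4.239 m.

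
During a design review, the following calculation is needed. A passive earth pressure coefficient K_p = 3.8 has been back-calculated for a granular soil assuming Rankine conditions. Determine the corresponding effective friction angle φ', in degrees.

K_p = (1+sin φ)/(1−sin φ) ⇒ sin φ = (K_p − 1)/(K_p + 1) = 0.5833.
φ = arcsin(0.5833) = 35.69°.

35.7°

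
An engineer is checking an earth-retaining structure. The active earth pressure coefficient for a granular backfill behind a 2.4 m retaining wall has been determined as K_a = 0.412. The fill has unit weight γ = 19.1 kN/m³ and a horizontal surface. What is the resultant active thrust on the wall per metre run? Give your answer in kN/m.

P = ½ K_a γ H² = 0.5 × 0.412 × 19.1 × 2.4² = 22.66 kN/m.

22.7 kN/m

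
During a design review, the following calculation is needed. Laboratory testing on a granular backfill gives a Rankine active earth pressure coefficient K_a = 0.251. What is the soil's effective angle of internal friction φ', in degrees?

36.8°

K_a = tan²(45° − φ/2) ⇒ 45° − φ/2 = arctan(√0.251) = 26.61°.
φ = 2(45° − 26.61°) = 36.78°.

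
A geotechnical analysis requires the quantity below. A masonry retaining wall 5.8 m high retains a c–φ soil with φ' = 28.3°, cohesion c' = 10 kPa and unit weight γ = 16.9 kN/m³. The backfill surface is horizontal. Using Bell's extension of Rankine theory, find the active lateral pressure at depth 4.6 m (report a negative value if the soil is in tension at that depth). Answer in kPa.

15.8 kPa

K_a = (1 − sin φ)/(1 + sin φ) = 0.3568.
σ_a = K_a γ z − 2c√K_a = 0.3568×16.9×4.6 − 2×10×0.5973 = 15.79 kPa.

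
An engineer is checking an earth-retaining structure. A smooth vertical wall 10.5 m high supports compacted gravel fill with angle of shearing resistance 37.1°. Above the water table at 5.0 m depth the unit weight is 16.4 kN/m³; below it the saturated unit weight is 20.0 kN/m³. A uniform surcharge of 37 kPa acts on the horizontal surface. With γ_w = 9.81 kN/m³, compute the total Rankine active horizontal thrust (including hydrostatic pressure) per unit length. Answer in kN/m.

445 kN/m

K_a = tan²(45° − φ/2) = 0.2475.
γ' = 20.0 − 9.81 = 10.19 kN/m³. h₂ = H − d_w = 5.5 m.
σ'_h: at surface K_a·q = 9.157; at WT K_a(q+γd_w) = 29.45; at base K_a(q+γd_w+γ'h₂) = 43.32 kPa.
P₁ = ½(9.157+29.45)×5.0 = 96.52; P₂ = ½(29.45+43.32)×5.5 = 200.1; P_w = ½γ_w h₂² = 148.4.
Total = 96.52+200.1+148.4 = 445.0 kN/m.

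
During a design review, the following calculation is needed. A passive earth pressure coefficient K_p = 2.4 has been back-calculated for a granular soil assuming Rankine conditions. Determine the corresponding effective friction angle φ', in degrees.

24.3°

K_p = (1+sin φ)/(1−sin φ) ⇒ sin φ = (K_p − 1)/(K_p + 1) = 0.4118.
φ = arcsin(0.4118) = 24.32°.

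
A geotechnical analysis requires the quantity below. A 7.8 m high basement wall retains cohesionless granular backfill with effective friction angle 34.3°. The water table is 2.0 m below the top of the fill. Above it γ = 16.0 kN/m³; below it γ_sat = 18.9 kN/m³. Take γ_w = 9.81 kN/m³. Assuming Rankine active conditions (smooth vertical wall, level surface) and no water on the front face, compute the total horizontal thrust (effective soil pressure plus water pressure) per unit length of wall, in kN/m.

268 kN/m

K_a = tan²(45° − φ/2) = 0.2792.
γ' = 18.9 − 9.81 = 9.090 kN/m³. Depth below WT = 5.8 m.
σ'_h at WT = K_a γ d_w = 8.933 kPa; at base = 8.933 + K_a γ' × 5.8 = 23.65 kPa.
P₁ (0–2.0 m) = ½×8.933×2.0 = 8.933. P₂ (2.0–7.8 m) = ½(8.933+23.65)×5.8 = 94.49.
P_w = ½ γ_w h₂² = 0.5×9.81×5.8² = 165.0. Total = 8.933+94.49+165.0 = 268.4 kN/m.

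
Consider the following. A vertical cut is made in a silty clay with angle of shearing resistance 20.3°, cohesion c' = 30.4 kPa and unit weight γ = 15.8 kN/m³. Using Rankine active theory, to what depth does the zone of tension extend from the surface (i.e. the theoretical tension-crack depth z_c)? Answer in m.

5.53 m

K_a = tan²(45° − 20.3°/2) = 0.4849; √K_a = 0.6963.
The active pressure is zero where K_a γ z = 2c√K_a, so z_c = 2c/(γ√K_a) = 2×30.4/(15.8×0.6963) = 5.526 m.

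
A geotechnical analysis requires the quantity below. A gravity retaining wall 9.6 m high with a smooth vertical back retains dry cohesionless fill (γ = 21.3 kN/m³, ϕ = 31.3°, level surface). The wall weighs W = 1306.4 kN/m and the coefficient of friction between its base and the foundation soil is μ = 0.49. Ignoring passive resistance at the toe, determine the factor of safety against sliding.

2.06

K_a = tan²(45° − 31.3°/2) = 0.3162.
P_a = ½K_aγH² = 0.5×0.3162×21.3×9.6² = 310.4 kN/m, acting at H/3 = 3.200 m above the base.
FS_sliding = μW / P_a = 0.49×1306.4 / 310.4 = 2.063.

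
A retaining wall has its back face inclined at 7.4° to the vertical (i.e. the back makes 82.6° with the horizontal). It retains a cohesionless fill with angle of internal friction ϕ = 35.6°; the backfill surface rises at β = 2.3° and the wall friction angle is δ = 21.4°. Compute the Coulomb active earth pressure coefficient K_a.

0.302

K_a = sin²(α+φ) / [sin²α · sin(α−δ) · (1 + √{sin(φ+δ)sin(φ−β) / (sin(α−δ)sin(α+β))})²].
With α = 82.6°, φ = 35.6°, δ = 21.4°, β = 2.3°: K_a = 0.3024.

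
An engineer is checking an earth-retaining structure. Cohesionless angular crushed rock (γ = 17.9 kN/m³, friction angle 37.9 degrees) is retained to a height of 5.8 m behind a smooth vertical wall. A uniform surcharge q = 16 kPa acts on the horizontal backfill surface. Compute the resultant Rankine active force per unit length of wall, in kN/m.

94.1 kN/m

K_a = tan²(45° − φ/2) = 0.2389.
Soil triangle: ½ K_a γ H² = 0.5×0.2389×17.9×5.8² = 71.94 kN/m.
Surcharge rectangle: K_a q H = 0.2389×16×5.8 = 22.17 kN/m.
Total = 71.94 + 22.17 = 94.11 kN/m.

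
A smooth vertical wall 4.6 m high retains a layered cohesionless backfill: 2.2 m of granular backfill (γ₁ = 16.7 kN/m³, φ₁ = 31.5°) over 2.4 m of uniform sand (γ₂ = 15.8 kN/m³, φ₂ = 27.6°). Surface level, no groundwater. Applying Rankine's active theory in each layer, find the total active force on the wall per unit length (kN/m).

61.7 kN/m

K_a1 = tan²(45°−31.5°/2) = 0.3136; K_a2 = tan²(45°−27.6°/2) = 0.3668.
Layer 1: σ at base = K_a1 γ₁ h₁ = 11.52 kPa; P₁ = ½×11.52×2.2 = 12.68.
Layer 2: σ_v at top = γ₁h₁ = 36.74; σ_h top = K_a2×36.74 = 13.48; σ_h base = K_a2×(36.74+15.8×2.4) = 27.38.
P₂ = ½(13.48+27.38)×2.4 = 49.03. Total P_a = 12.68+49.03 = 61.71 kN/m.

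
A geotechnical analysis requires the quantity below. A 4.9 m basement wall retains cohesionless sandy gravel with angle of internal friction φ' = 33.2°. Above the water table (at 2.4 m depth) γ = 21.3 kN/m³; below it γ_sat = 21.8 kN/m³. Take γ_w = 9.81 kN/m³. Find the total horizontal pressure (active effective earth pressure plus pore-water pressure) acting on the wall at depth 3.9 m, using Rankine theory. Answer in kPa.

K_a = (1 − sin φ)/(1 + sin φ) = 0.2924.
γ' = 21.8 − 9.81 = 11.99 kN/m³.
Effective vertical stress at 3.9 m: σ'_v = 21.3×2.4 + 11.99×1.50 = 69.10 kPa.
σ'_h = K_a σ'_v = 0.2924 × 69.10 = 20.20 kPa; u = γ_w × 1.50 = 14.71 kPa.
Total σ_h = 20.20 + 14.71 = 34.92 kPa.

34.9 kPa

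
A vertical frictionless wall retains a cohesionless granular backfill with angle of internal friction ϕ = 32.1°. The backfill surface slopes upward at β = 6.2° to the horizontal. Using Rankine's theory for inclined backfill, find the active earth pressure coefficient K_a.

K_a = cos β · (cos β − √(cos²β − cos²φ)) / (cos β + √(cos²β − cos²φ)).
cos β = 0.9942, cos φ = 0.8471, √(cos²β − cos²φ) = 0.5203.
K_a = 0.9942 × (0.9942 − 0.5203)/(0.9942 + 0.5203) = 0.3110.

0.311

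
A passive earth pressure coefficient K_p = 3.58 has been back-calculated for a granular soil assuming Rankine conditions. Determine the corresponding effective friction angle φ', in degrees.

34.3°

K_p = (1+sin φ)/(1−sin φ) ⇒ sin φ = (K_p − 1)/(K_p + 1) = 0.5633.
φ = arcsin(0.5633) = 34.29°.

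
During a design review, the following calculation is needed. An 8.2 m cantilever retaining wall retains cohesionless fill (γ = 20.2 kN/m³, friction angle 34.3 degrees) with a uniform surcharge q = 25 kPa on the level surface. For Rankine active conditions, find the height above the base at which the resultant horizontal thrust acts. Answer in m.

K_a = 0.2792.
Triangular part P₁ = ½K_aγH² = 189.6 at H/3 = 2.733 m; rectangular part P₂ = K_a q H = 57.23 at H/2 = 4.100 m.
ȳ = (P₁·2.733 + P₂·4.100)/(P₁+P₂) = 3.050 m.

3.05 m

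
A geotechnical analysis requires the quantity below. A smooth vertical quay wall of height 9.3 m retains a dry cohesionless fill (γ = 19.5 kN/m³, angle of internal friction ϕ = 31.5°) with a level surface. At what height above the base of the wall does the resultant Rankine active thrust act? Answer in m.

K_a = 0.3136.
The pressure distribution is triangular, so the resultant acts at H/3 above the base = 9.3/3 = 3.100 m.

3.10 m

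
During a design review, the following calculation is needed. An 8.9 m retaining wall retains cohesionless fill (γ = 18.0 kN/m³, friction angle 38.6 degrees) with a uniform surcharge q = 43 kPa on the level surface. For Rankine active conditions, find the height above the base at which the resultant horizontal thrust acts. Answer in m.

K_a = 0.2316.
Triangular part P₁ = ½K_aγH² = 165.1 at H/3 = 2.967 m; rectangular part P₂ = K_a q H = 88.64 at H/2 = 4.450 m.
ȳ = (P₁·2.967 + P₂·4.450)/(P₁+P₂) = 3.485 m.

3.48 m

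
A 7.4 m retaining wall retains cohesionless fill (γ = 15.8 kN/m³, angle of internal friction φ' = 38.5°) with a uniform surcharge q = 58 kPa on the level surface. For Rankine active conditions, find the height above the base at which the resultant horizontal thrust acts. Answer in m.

3.08 m

K_a = 0.2327.
Triangular part P₁ = ½K_aγH² = 100.6 at H/3 = 2.467 m; rectangular part P₂ = K_a q H = 99.86 at H/2 = 3.700 m.
ȳ = (P₁·2.467 + P₂·3.700)/(P₁+P₂) = 3.081 m.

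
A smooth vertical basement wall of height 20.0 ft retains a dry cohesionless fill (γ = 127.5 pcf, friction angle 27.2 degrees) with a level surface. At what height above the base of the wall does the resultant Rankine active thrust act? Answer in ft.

6.67 ft

K_a = 0.3726.
The pressure distribution is triangular, so the resultant acts at H/3 above the base = 20.0/3 = 6.667 ft.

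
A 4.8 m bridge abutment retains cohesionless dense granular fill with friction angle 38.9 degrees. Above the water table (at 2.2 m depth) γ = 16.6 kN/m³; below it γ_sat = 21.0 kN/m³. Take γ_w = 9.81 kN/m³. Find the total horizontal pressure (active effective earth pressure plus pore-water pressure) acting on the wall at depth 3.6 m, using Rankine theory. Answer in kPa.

25.7 kPa

K_a = (1 − sin φ)/(1 + sin φ) = 0.2285.
γ' = 21.0 − 9.81 = 11.19 kN/m³.
Effective vertical stress at 3.6 m: σ'_v = 16.6×2.2 + 11.19×1.40 = 52.19 kPa.
σ'_h = K_a σ'_v = 0.2285 × 52.19 = 11.93 kPa; u = γ_w × 1.40 = 13.73 kPa.
Total σ_h = 11.93 + 13.73 = 25.66 kPa.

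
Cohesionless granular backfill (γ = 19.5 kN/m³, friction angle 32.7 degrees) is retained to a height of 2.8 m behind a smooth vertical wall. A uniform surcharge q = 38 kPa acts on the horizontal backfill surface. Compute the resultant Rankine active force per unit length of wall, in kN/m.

54.6 kN/m

K_a = tan²(45° − φ/2) = 0.2985.
Soil triangle: ½ K_a γ H² = 0.5×0.2985×19.5×2.8² = 22.82 kN/m.
Surcharge rectangle: K_a q H = 0.2985×38×2.8 = 31.76 kN/m.
Total = 22.82 + 31.76 = 54.58 kN/m.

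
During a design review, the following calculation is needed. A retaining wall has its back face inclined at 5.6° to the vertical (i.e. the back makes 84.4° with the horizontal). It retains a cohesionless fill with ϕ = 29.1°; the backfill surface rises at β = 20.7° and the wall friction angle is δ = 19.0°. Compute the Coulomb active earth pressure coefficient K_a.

0.511

K_a = sin²(α+φ) / [sin²α · sin(α−δ) · (1 + √{sin(φ+δ)sin(φ−β) / (sin(α−δ)sin(α+β))})²].
With α = 84.4°, φ = 29.1°, δ = 19.0°, β = 20.7°: K_a = 0.5109.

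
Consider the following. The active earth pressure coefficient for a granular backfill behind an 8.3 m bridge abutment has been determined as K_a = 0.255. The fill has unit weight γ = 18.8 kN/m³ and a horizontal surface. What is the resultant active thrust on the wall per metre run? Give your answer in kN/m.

165 kN/m

P = ½ K_a γ H² = 0.5 × 0.255 × 18.8 × 8.3² = 165.1 kN/m.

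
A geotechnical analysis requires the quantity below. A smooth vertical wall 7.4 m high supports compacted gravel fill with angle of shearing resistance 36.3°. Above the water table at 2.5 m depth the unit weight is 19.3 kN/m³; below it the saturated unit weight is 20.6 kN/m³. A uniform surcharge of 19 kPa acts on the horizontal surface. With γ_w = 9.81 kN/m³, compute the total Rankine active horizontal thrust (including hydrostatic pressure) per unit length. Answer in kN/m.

K_a = tan²(45° − φ/2) = 0.2563.
γ' = 20.6 − 9.81 = 10.79 kN/m³. h₂ = H − d_w = 4.9 m.
σ'_h: at surface K_a·q = 4.869; at WT K_a(q+γd_w) = 17.23; at base K_a(q+γd_w+γ'h₂) = 30.78 kPa.
P₁ = ½(4.869+17.23)×2.5 = 27.63; P₂ = ½(17.23+30.78)×4.9 = 117.6; P_w = ½γ_w h₂² = 117.8.
Total = 27.63+117.6+117.8 = 263.0 kN/m.

263 kN/m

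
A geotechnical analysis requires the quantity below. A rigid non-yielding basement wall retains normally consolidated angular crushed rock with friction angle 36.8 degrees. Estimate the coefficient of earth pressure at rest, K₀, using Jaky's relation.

K₀ = 1 − sin φ' = 1 − sin 36.8° = 0.4010.

0.401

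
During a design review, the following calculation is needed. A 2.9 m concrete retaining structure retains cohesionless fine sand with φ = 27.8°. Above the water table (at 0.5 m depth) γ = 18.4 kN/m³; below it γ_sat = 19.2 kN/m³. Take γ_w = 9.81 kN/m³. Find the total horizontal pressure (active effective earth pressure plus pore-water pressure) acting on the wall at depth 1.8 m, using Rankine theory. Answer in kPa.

20.5 kPa

K_a = (1 − sin φ)/(1 + sin φ) = 0.3639.
γ' = 19.2 − 9.81 = 9.390 kN/m³.
Effective vertical stress at 1.8 m: σ'_v = 18.4×0.5 + 9.390×1.30 = 21.41 kPa.
σ'_h = K_a σ'_v = 0.3639 × 21.41 = 7.790 kPa; u = γ_w × 1.30 = 12.75 kPa.
Total σ_h = 7.790 + 12.75 = 20.54 kPa.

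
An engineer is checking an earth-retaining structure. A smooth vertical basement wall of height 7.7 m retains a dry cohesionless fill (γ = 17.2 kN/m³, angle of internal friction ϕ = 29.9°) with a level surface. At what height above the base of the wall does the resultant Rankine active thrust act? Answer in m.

K_a = 0.3347.
The pressure distribution is triangular, so the resultant acts at H/3 above the base = 7.7/3 = 2.567 m.

2.57 m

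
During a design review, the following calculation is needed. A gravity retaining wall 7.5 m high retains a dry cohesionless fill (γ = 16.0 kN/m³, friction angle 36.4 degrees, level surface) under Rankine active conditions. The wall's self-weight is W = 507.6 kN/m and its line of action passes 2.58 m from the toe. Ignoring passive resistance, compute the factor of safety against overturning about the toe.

4.56

K_a = tan²(45° − 36.4°/2) = 0.2552.
P_a = ½K_aγH² = 0.5×0.2552×16.0×7.5² = 114.8 kN/m, acting at H/3 = 2.500 m above the base.
Overturning moment M_o = P_a × H/3 = 114.8 × 2.500 = 287.1.
Resisting moment M_r = W × 2.58 = 507.6 × 2.58 = 1310.
FS_overturning = M_r/M_o = 1310/287.1 = 4.562.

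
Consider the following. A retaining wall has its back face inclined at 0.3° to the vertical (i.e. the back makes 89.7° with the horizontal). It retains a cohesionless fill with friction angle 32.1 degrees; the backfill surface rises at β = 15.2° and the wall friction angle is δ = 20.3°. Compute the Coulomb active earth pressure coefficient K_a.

0.341

K_a = sin²(α+φ) / [sin²α · sin(α−δ) · (1 + √{sin(φ+δ)sin(φ−β) / (sin(α−δ)sin(α+β))})²].
With α = 89.7°, φ = 32.1°, δ = 20.3°, β = 15.2°: K_a = 0.3409.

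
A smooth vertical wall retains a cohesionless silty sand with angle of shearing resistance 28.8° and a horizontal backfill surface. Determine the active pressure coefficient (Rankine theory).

0.350

K_a = tan²(45° − φ/2) = tan²(30.60°) = 0.3498.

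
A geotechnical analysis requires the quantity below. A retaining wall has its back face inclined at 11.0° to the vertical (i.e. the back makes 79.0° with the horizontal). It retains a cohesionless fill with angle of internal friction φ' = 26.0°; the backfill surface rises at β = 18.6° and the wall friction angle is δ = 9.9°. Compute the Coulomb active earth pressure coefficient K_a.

0.627

K_a = sin²(α+φ) / [sin²α · sin(α−δ) · (1 + √{sin(φ+δ)sin(φ−β) / (sin(α−δ)sin(α+β))})²].
With α = 79.0°, φ = 26.0°, δ = 9.9°, β = 18.6°: K_a = 0.6271.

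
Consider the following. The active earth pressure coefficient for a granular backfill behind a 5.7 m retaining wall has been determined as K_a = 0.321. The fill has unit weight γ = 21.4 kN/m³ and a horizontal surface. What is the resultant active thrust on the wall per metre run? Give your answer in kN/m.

112 kN/m

P = ½ K_a γ H² = 0.5 × 0.321 × 21.4 × 5.7² = 111.6 kN/m.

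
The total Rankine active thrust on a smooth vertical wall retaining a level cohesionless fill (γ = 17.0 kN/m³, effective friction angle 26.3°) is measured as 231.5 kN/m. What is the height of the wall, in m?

K_a = 0.3859. P_a = ½ K_a γ H² ⇒ H = √(2P_a/(K_a γ)).
H = √(2×231.5/(0.3859×17.0)) = 8.401 m.

8.40 m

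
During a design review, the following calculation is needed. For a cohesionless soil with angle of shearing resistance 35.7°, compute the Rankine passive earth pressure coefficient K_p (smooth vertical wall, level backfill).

3.80

K_p = (1 + sin φ)/(1 − sin φ) = tan²(45° + 35.7°/2) = 3.802.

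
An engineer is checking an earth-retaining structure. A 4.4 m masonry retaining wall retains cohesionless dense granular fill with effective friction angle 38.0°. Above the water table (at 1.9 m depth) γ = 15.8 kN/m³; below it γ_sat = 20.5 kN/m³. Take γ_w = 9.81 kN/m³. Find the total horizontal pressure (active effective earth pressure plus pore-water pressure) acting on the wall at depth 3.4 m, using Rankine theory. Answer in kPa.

25.7 kPa

K_a = (1 − sin φ)/(1 + sin φ) = 0.2379.
γ' = 20.5 − 9.81 = 10.69 kN/m³.
Effective vertical stress at 3.4 m: σ'_v = 15.8×1.9 + 10.69×1.50 = 46.05 kPa.
σ'_h = K_a σ'_v = 0.2379 × 46.05 = 10.96 kPa; u = γ_w × 1.50 = 14.71 kPa.
Total σ_h = 10.96 + 14.71 = 25.67 kPa.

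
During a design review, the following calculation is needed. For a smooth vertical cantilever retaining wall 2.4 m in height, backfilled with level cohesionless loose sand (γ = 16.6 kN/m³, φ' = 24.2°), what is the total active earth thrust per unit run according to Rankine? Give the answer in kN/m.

20.0 kN/m

K_a = tan²(45° − φ/2) = 0.4185.
P_a = ½ K_a γ H² = 0.5 × 0.4185 × 16.6 × 2.4² = 20.01 kN/m.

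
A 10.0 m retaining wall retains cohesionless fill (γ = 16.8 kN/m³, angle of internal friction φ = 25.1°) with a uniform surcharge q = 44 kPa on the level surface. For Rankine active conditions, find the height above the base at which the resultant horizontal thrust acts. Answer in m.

3.91 m

K_a = 0.4043.
Triangular part P₁ = ½K_aγH² = 339.6 at H/3 = 3.333 m; rectangular part P₂ = K_a q H = 177.9 at H/2 = 5.000 m.
ȳ = (P₁·3.333 + P₂·5.000)/(P₁+P₂) = 3.906 m.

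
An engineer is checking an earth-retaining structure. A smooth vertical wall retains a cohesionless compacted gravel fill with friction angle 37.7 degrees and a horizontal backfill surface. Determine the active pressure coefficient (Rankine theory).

K_a = (1 − sin φ)/(1 + sin φ) = (1 − sin 37.7°)/(1 + sin 37.7°) = 0.2411.

0.241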